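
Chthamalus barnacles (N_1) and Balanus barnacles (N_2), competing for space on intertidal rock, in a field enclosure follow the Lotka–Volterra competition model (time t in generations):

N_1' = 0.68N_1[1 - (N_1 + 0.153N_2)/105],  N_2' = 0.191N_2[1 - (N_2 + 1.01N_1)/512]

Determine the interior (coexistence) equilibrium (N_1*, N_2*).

N_1* ≈ 31.5, N_2* ≈ 480

Setting both brackets to zero gives the nullclines N_1 + 0.153N_2 = 105 and 1.01N_1 + N_2 = 512.
Substituting N_2 = 512 - 1.01N_1 into the first: N_1(1 - 0.153·1.01) = 105 - 0.153·512.
So N_1* = 26.7/0.845 = 31.5, and then N_2* = 512 - 1.01·31.5 = 480.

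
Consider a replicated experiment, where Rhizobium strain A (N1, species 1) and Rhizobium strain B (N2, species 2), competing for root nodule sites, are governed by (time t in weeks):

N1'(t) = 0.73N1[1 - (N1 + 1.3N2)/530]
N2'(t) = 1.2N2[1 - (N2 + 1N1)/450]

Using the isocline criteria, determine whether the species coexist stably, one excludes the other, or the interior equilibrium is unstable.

Compare the nullcline intercepts: K1/α12 = 530/1.3 = 408 < K2 = 450; K2/α21 = 450/1 = 450 < K1 = 530.
Since both are reversed, neither can invade when rare; the interior point is a saddle.

unstable coexistence (outcome depends on initial conditions)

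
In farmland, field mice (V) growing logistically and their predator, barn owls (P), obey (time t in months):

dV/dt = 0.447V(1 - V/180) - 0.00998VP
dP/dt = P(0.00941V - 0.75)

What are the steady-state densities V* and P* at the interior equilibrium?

From dP/dt = 0 with P > 0: 0.00941V* = 0.75, so V* = 79.7.
Substitute into dV/dt = 0: 0.447(1 - 79.7/180) = 0.00998P*.
The bracket is 0.557, giving P* = 0.249/0.00998 = 25.

V* ≈ 79.7, P* ≈ 25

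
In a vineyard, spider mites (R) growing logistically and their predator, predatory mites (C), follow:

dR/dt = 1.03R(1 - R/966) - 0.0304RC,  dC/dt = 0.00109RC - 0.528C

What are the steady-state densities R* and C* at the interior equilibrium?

From dC/dt = 0 with C > 0: 0.00109R* = 0.528, so R* = 484.
Substitute into dR/dt = 0: 1.03(1 - 484/966) = 0.0304C*.
The bracket is 0.499, giving C* = 0.514/0.0304 = 16.9.

R* ≈ 484, C* ≈ 16.9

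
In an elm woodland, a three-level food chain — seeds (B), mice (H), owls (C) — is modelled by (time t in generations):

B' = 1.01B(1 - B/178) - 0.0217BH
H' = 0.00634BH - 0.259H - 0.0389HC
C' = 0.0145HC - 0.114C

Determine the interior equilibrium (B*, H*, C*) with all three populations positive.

From dC/dt = 0: 0.0145H* = 0.114, so H* = 7.86.
From dB/dt = 0: 1.01(1 - B*/178) = 0.0217·7.86, giving B* = 178·(1 - 0.169) = 148.
From dH/dt = 0: 0.00634·148 - 0.259 = 0.0389C*, so C* = 0.679/0.0389 = 17.5.

B* ≈ 148, H* ≈ 7.86, C* ≈ 17.5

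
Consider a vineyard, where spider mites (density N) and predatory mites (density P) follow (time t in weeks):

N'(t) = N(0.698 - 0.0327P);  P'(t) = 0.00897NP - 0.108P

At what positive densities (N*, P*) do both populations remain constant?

N* ≈ 12, P* ≈ 21.3

Set dP/dt = 0 with P > 0: 0.00897N - 0.108 = 0, so N* = 0.108/0.00897 = 12.
Set dN/dt = 0 with N > 0: 0.698 - 0.0327P = 0, so P* = 0.698/0.0327 = 21.3.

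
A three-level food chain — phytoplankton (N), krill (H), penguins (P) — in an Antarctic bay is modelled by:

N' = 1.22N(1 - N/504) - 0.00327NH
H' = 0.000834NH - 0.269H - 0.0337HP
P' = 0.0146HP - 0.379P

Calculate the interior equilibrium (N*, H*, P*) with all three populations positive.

From dP/dt = 0: 0.0146H* = 0.379, so H* = 26.
From dN/dt = 0: 1.22(1 - N*/504) = 0.00327·26, giving N* = 504·(1 - 0.0696) = 469.
From dH/dt = 0: 0.000834·469 - 0.269 = 0.0337P*, so P* = 0.122/0.0337 = 3.62.

N* ≈ 469, H* ≈ 26, P* ≈ 3.62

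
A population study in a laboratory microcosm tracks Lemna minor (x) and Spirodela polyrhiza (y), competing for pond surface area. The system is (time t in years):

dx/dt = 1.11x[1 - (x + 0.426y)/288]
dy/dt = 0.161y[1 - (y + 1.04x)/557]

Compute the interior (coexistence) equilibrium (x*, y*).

Setting both brackets to zero gives the nullclines x + 0.426y = 288 and 1.04x + y = 557.
Substituting y = 557 - 1.04x into the first: x(1 - 0.426·1.04) = 288 - 0.426·557.
So x* = 50.7/0.557 = 91.1, and then y* = 557 - 1.04·91.1 = 462.

x* ≈ 91.1, y* ≈ 462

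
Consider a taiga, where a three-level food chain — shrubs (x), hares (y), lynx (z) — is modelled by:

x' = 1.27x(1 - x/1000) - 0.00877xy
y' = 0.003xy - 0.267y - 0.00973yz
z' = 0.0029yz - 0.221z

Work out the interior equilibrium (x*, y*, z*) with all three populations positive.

From dz/dt = 0: 0.0029y* = 0.221, so y* = 76.2.
From dx/dt = 0: 1.27(1 - x*/1000) = 0.00877·76.2, giving x* = 1000·(1 - 0.526) = 474.
From dy/dt = 0: 0.003·474 - 0.267 = 0.00973z*, so z* = 1.15/0.00973 = 119.

x* ≈ 474, y* ≈ 76.2, z* ≈ 119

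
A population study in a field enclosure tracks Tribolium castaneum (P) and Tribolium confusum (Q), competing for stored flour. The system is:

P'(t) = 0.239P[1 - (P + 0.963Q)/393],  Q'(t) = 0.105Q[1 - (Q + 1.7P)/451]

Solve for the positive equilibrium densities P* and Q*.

Setting both brackets to zero gives the nullclines P + 0.963Q = 393 and 1.7P + Q = 451.
Substituting Q = 451 - 1.7P into the first: P(1 - 0.963·1.7) = 393 - 0.963·451.
So P* = -41.3/-0.637 = 64.8, and then Q* = 451 - 1.7·64.8 = 341.

P* ≈ 64.8, Q* ≈ 341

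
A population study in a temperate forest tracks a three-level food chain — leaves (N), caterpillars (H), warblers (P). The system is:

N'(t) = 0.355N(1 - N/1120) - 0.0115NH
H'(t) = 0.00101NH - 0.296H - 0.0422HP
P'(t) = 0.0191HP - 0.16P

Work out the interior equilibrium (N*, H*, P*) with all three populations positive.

N* ≈ 816, H* ≈ 8.38, P* ≈ 12.5

From dP/dt = 0: 0.0191H* = 0.16, so H* = 8.38.
From dN/dt = 0: 0.355(1 - N*/1120) = 0.0115·8.38, giving N* = 1120·(1 - 0.271) = 816.
From dH/dt = 0: 0.00101·816 - 0.296 = 0.0422P*, so P* = 0.528/0.0422 = 12.5.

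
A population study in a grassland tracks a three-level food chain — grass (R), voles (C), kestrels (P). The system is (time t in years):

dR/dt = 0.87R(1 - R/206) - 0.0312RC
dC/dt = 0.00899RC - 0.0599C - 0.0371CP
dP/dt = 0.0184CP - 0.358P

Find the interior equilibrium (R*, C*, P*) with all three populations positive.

R* ≈ 62.3, C* ≈ 19.5, P* ≈ 13.5

From dP/dt = 0: 0.0184C* = 0.358, so C* = 19.5.
From dR/dt = 0: 0.87(1 - R*/206) = 0.0312·19.5, giving R* = 206·(1 - 0.698) = 62.3.
From dC/dt = 0: 0.00899·62.3 - 0.0599 = 0.0371P*, so P* = 0.5/0.0371 = 13.5.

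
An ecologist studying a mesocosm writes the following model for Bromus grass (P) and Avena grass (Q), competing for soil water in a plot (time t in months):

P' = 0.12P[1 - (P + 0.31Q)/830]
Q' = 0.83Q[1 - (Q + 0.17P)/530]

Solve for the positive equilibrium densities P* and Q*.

P* ≈ 703, Q* ≈ 411

Setting both brackets to zero gives the nullclines P + 0.31Q = 830 and 0.17P + Q = 530.
Substituting Q = 530 - 0.17P into the first: P(1 - 0.31·0.17) = 830 - 0.31·530.
So P* = 666/0.947 = 703, and then Q* = 530 - 0.17·703 = 411.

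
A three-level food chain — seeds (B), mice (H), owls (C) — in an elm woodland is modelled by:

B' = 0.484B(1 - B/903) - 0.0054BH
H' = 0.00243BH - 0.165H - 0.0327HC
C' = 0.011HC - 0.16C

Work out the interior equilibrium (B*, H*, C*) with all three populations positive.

B* ≈ 756, H* ≈ 14.5, C* ≈ 51.2

From dC/dt = 0: 0.011H* = 0.16, so H* = 14.5.
From dB/dt = 0: 0.484(1 - B*/903) = 0.0054·14.5, giving B* = 903·(1 - 0.162) = 756.
From dH/dt = 0: 0.00243·756 - 0.165 = 0.0327C*, so C* = 1.67/0.0327 = 51.2.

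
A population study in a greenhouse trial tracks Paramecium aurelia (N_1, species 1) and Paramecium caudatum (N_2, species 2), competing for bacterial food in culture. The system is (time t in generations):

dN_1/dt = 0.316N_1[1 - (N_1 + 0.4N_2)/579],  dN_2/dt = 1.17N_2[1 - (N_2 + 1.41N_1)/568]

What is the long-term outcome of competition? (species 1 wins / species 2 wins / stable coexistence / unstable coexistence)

species 1 excludes species 2

Compare the nullcline intercepts: K1/α12 = 579/0.4 = 1450 > K2 = 568; K2/α21 = 568/1.41 = 403 < K1 = 579.
Since the inequalities point opposite ways, species 1 can invade but species 2 cannot.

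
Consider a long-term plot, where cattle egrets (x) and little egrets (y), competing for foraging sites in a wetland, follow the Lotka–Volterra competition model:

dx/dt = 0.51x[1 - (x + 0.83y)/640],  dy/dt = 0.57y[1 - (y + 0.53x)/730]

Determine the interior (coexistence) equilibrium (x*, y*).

Setting both brackets to zero gives the nullclines x + 0.83y = 640 and 0.53x + y = 730.
Substituting y = 730 - 0.53x into the first: x(1 - 0.83·0.53) = 640 - 0.83·730.
So x* = 34.1/0.56 = 60.9, and then y* = 730 - 0.53·60.9 = 698.

x* ≈ 60.9, y* ≈ 698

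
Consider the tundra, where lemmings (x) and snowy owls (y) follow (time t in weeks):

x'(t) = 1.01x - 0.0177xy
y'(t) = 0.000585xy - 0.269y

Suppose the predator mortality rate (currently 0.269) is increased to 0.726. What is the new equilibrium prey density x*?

x* ≈ 1240

At the interior fixed point, setting dy/dt = 0 with y > 0 fixes x* = (predator death rate)/(xy coefficient) — independent of the other coefficients.
With the change, x* = 0.726/0.000585 = 1240; it rises from 460.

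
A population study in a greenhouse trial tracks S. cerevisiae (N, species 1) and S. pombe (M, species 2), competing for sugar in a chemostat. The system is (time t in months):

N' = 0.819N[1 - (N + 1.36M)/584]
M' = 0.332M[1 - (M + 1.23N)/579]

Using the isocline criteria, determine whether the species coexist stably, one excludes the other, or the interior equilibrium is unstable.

Compare the nullcline intercepts: K1/α12 = 584/1.36 = 429 < K2 = 579; K2/α21 = 579/1.23 = 471 < K1 = 584.
Since both are reversed, neither can invade when rare; the interior point is a saddle.

unstable coexistence (outcome depends on initial conditions)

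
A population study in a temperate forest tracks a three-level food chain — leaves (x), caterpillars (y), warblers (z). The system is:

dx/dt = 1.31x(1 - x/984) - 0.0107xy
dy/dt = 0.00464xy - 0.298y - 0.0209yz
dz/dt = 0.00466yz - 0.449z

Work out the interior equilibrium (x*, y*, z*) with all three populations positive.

x* ≈ 210, y* ≈ 96.4, z* ≈ 32.3

From dz/dt = 0: 0.00466y* = 0.449, so y* = 96.4.
From dx/dt = 0: 1.31(1 - x*/984) = 0.0107·96.4, giving x* = 984·(1 - 0.787) = 210.
From dy/dt = 0: 0.00464·210 - 0.298 = 0.0209z*, so z* = 0.675/0.0209 = 32.3.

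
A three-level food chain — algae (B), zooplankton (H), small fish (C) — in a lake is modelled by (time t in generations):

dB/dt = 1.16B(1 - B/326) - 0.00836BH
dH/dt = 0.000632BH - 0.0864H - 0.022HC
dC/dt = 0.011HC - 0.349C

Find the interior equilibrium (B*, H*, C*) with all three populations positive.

From dC/dt = 0: 0.011H* = 0.349, so H* = 31.7.
From dB/dt = 0: 1.16(1 - B*/326) = 0.00836·31.7, giving B* = 326·(1 - 0.229) = 251.
From dH/dt = 0: 0.000632·251 - 0.0864 = 0.022C*, so C* = 0.0725/0.022 = 3.3.

B* ≈ 251, H* ≈ 31.7, C* ≈ 3.3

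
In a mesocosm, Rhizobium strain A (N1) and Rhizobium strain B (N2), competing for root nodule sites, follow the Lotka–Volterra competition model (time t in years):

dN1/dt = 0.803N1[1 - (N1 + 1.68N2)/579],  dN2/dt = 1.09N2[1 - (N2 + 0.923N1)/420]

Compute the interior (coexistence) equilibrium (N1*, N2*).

Setting both brackets to zero gives the nullclines N1 + 1.68N2 = 579 and 0.923N1 + N2 = 420.
Substituting N2 = 420 - 0.923N1 into the first: N1(1 - 1.68·0.923) = 579 - 1.68·420.
So N1* = -127/-0.551 = 230, and then N2* = 420 - 0.923·230 = 208.

N1* ≈ 230, N2* ≈ 208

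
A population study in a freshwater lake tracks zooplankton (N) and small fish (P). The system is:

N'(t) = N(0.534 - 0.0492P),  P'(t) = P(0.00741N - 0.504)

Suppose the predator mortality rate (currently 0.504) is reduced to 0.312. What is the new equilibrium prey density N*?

At the interior fixed point, setting dP/dt = 0 with P > 0 fixes N* = (predator death rate)/(NP coefficient) — independent of the other coefficients.
With the change, N* = 0.312/0.00741 = 42.1; it falls from 68.

N* ≈ 42.1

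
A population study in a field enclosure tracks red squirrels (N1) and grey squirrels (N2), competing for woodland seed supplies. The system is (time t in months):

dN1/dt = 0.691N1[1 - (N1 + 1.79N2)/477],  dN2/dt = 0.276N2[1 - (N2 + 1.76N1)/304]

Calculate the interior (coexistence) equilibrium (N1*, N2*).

N1* ≈ 31.2, N2* ≈ 249

Setting both brackets to zero gives the nullclines N1 + 1.79N2 = 477 and 1.76N1 + N2 = 304.
Substituting N2 = 304 - 1.76N1 into the first: N1(1 - 1.79·1.76) = 477 - 1.79·304.
So N1* = -67.2/-2.15 = 31.2, and then N2* = 304 - 1.76·31.2 = 249.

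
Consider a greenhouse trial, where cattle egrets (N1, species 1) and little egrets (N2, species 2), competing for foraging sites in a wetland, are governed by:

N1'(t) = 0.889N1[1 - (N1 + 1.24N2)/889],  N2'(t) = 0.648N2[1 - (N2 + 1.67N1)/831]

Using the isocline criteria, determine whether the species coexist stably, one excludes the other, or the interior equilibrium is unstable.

Compare the nullcline intercepts: K1/α12 = 889/1.24 = 717 < K2 = 831; K2/α21 = 831/1.67 = 498 < K1 = 889.
Since both are reversed, neither can invade when rare; the interior point is a saddle.

unstable coexistence (outcome depends on initial conditions)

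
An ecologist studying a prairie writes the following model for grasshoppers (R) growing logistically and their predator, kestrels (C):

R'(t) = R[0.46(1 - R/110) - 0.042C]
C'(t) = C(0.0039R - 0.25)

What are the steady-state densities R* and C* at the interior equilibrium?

From dC/dt = 0 with C > 0: 0.0039R* = 0.25, so R* = 64.1.
Substitute into dR/dt = 0: 0.46(1 - 64.1/110) = 0.042C*.
The bracket is 0.417, giving C* = 0.192/0.042 = 4.57.

R* ≈ 64.1, C* ≈ 4.57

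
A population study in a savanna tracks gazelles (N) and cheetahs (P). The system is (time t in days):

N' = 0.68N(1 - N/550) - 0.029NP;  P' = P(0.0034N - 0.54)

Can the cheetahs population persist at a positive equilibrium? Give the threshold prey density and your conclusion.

Threshold N = 159; K > 159, so yes, the predator persists.

The predator equation gives dP/dt > 0 only when N > 0.54/0.0034 = 159.
Without the predator, N → K = 550. Since 550 > 159, the predator can invade and persist.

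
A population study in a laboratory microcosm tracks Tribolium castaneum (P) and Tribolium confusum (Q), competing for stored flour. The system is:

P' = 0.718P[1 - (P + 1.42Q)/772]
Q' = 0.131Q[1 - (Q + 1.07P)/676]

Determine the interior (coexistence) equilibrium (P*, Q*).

P* ≈ 362, Q* ≈ 289

Setting both brackets to zero gives the nullclines P + 1.42Q = 772 and 1.07P + Q = 676.
Substituting Q = 676 - 1.07P into the first: P(1 - 1.42·1.07) = 772 - 1.42·676.
So P* = -188/-0.519 = 362, and then Q* = 676 - 1.07·362 = 289.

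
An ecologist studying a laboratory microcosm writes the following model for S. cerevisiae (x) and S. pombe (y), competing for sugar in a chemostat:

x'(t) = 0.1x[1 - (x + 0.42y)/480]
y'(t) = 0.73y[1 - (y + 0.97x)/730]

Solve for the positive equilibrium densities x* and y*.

x* ≈ 293, y* ≈ 446

Setting both brackets to zero gives the nullclines x + 0.42y = 480 and 0.97x + y = 730.
Substituting y = 730 - 0.97x into the first: x(1 - 0.42·0.97) = 480 - 0.42·730.
So x* = 173/0.593 = 293, and then y* = 730 - 0.97·293 = 446.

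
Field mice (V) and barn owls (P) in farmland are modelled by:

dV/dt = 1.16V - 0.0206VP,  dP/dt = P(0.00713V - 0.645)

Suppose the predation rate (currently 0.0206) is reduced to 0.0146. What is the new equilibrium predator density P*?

At the interior fixed point, setting dV/dt = 0 with V > 0 fixes P* = (prey growth rate)/(VP coefficient) — independent of the other coefficients.
With the change, P* = 1.16/0.0146 = 79.5; it rises from 56.3.

P* ≈ 79.5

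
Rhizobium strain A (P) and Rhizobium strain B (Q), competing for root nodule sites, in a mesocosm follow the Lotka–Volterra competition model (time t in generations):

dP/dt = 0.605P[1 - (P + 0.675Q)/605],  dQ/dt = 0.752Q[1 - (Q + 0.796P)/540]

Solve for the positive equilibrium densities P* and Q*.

Setting both brackets to zero gives the nullclines P + 0.675Q = 605 and 0.796P + Q = 540.
Substituting Q = 540 - 0.796P into the first: P(1 - 0.675·0.796) = 605 - 0.675·540.
So P* = 240/0.463 = 520, and then Q* = 540 - 0.796·520 = 126.

P* ≈ 520, Q* ≈ 126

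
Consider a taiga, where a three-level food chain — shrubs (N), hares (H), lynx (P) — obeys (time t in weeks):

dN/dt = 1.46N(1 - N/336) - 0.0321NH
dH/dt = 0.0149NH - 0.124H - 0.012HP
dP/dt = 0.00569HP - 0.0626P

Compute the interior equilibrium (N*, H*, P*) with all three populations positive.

N* ≈ 255, H* ≈ 11, P* ≈ 306

From dP/dt = 0: 0.00569H* = 0.0626, so H* = 11.
From dN/dt = 0: 1.46(1 - N*/336) = 0.0321·11, giving N* = 336·(1 - 0.242) = 255.
From dH/dt = 0: 0.0149·255 - 0.124 = 0.012P*, so P* = 3.67/0.012 = 306.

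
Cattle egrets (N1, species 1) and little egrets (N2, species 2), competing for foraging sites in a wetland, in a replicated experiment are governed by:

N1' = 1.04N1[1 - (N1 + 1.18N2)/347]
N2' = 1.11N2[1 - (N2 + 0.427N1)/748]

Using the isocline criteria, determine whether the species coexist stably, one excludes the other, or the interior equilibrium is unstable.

species 2 excludes species 1

Compare the nullcline intercepts: K1/α12 = 347/1.18 = 294 < K2 = 748; K2/α21 = 748/0.427 = 1750 > K1 = 347.
Since the inequalities point opposite ways, species 2 can invade but species 1 cannot.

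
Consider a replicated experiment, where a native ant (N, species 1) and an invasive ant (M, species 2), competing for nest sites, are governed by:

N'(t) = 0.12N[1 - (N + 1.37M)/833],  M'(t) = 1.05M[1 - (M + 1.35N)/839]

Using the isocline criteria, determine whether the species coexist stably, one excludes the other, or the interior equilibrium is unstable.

unstable coexistence (outcome depends on initial conditions)

Compare the nullcline intercepts: K1/α12 = 833/1.37 = 608 < K2 = 839; K2/α21 = 839/1.35 = 621 < K1 = 833.
Since both are reversed, neither can invade when rare; the interior point is a saddle.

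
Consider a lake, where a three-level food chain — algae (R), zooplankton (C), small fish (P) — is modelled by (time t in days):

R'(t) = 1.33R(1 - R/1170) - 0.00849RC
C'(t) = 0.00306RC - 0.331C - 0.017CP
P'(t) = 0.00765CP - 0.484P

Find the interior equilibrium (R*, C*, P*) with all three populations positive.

From dP/dt = 0: 0.00765C* = 0.484, so C* = 63.3.
From dR/dt = 0: 1.33(1 - R*/1170) = 0.00849·63.3, giving R* = 1170·(1 - 0.404) = 697.
From dC/dt = 0: 0.00306·697 - 0.331 = 0.017P*, so P* = 1.8/0.017 = 106.

R* ≈ 697, C* ≈ 63.3, P* ≈ 106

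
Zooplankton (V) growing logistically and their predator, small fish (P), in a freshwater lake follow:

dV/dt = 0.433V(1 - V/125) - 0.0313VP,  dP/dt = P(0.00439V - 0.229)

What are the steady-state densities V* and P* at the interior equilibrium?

From dP/dt = 0 with P > 0: 0.00439V* = 0.229, so V* = 52.2.
Substitute into dV/dt = 0: 0.433(1 - 52.2/125) = 0.0313P*.
The bracket is 0.583, giving P* = 0.252/0.0313 = 8.06.

V* ≈ 52.2, P* ≈ 8.06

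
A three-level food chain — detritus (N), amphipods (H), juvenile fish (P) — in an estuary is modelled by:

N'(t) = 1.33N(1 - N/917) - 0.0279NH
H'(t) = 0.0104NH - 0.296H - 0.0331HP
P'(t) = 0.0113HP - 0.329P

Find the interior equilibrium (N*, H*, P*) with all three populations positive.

N* ≈ 357, H* ≈ 29.1, P* ≈ 103

From dP/dt = 0: 0.0113H* = 0.329, so H* = 29.1.
From dN/dt = 0: 1.33(1 - N*/917) = 0.0279·29.1, giving N* = 917·(1 - 0.611) = 357.
From dH/dt = 0: 0.0104·357 - 0.296 = 0.0331P*, so P* = 3.42/0.0331 = 103.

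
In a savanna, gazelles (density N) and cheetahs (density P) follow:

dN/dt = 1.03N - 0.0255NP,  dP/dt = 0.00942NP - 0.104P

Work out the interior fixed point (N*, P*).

Set dP/dt = 0 with P > 0: 0.00942N - 0.104 = 0, so N* = 0.104/0.00942 = 11.
Set dN/dt = 0 with N > 0: 1.03 - 0.0255P = 0, so P* = 1.03/0.0255 = 40.4.

N* ≈ 11, P* ≈ 40.4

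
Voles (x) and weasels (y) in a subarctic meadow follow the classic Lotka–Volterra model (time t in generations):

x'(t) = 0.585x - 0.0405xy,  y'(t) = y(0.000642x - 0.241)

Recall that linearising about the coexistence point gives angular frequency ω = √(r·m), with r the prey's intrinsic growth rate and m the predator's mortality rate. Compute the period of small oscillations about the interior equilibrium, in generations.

Here r = 0.585 and m = 0.241, so r·m = 0.141.
ω = √0.141 = 0.375 per generation, hence T = 2π/ω ≈ 16.7 generations.

T ≈ 16.7 generations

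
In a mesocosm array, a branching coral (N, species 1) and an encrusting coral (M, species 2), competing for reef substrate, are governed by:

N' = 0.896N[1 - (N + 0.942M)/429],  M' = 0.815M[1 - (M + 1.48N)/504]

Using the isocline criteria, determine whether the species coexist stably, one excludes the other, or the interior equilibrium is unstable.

Compare the nullcline intercepts: K1/α12 = 429/0.942 = 455 < K2 = 504; K2/α21 = 504/1.48 = 341 < K1 = 429.
Since both are reversed, neither can invade when rare; the interior point is a saddle.

unstable coexistence (outcome depends on initial conditions)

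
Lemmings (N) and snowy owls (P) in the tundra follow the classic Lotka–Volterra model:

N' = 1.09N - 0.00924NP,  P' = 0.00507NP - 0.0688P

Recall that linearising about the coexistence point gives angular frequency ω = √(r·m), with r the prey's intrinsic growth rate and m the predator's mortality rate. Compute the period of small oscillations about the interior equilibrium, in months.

Here r = 1.09 and m = 0.0688, so r·m = 0.075.
ω = √0.075 = 0.274 per month, hence T = 2π/ω ≈ 22.9 months.

T ≈ 22.9 months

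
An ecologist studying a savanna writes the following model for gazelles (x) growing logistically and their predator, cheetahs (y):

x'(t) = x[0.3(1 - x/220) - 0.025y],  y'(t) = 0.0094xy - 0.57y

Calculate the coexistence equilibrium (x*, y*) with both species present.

x* ≈ 60.6, y* ≈ 8.69

From dy/dt = 0 with y > 0: 0.0094x* = 0.57, so x* = 60.6.
Substitute into dx/dt = 0: 0.3(1 - 60.6/220) = 0.025y*.
The bracket is 0.724, giving y* = 0.217/0.025 = 8.69.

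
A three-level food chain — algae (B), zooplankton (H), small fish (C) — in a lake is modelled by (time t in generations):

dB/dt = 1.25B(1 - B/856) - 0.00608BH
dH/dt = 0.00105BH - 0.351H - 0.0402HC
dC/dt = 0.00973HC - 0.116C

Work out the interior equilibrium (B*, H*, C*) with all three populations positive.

B* ≈ 806, H* ≈ 11.9, C* ≈ 12.3

From dC/dt = 0: 0.00973H* = 0.116, so H* = 11.9.
From dB/dt = 0: 1.25(1 - B*/856) = 0.00608·11.9, giving B* = 856·(1 - 0.058) = 806.
From dH/dt = 0: 0.00105·806 - 0.351 = 0.0402C*, so C* = 0.496/0.0402 = 12.3.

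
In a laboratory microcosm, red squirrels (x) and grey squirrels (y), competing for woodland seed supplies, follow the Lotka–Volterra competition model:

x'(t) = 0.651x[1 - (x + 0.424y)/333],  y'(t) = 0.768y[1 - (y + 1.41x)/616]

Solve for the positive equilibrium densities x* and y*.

x* ≈ 179, y* ≈ 364

Setting both brackets to zero gives the nullclines x + 0.424y = 333 and 1.41x + y = 616.
Substituting y = 616 - 1.41x into the first: x(1 - 0.424·1.41) = 333 - 0.424·616.
So x* = 71.8/0.402 = 179, and then y* = 616 - 1.41·179 = 364.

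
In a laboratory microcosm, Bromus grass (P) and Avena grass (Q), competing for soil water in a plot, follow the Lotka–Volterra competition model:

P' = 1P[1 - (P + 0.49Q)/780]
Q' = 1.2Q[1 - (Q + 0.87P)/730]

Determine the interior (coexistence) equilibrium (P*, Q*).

Setting both brackets to zero gives the nullclines P + 0.49Q = 780 and 0.87P + Q = 730.
Substituting Q = 730 - 0.87P into the first: P(1 - 0.49·0.87) = 780 - 0.49·730.
So P* = 422/0.574 = 736, and then Q* = 730 - 0.87·736 = 89.6.

P* ≈ 736, Q* ≈ 89.6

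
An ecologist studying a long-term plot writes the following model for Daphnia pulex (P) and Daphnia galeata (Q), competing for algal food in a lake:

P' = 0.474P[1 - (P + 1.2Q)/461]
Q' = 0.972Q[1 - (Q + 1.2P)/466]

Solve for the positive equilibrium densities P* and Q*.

P* ≈ 223, Q* ≈ 198

Setting both brackets to zero gives the nullclines P + 1.2Q = 461 and 1.2P + Q = 466.
Substituting Q = 466 - 1.2P into the first: P(1 - 1.2·1.2) = 461 - 1.2·466.
So P* = -98.2/-0.44 = 223, and then Q* = 466 - 1.2·223 = 198.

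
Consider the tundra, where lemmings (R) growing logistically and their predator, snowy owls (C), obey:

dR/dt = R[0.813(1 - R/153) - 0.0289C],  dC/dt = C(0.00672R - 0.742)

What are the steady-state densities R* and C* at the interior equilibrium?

R* ≈ 110, C* ≈ 7.83

From dC/dt = 0 with C > 0: 0.00672R* = 0.742, so R* = 110.
Substitute into dR/dt = 0: 0.813(1 - 110/153) = 0.0289C*.
The bracket is 0.278, giving C* = 0.226/0.0289 = 7.83.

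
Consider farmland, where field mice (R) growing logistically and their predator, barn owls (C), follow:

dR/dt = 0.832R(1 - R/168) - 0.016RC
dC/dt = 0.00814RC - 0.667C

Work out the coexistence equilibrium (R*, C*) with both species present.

From dC/dt = 0 with C > 0: 0.00814R* = 0.667, so R* = 81.9.
Substitute into dR/dt = 0: 0.832(1 - 81.9/168) = 0.016C*.
The bracket is 0.512, giving C* = 0.426/0.016 = 26.6.

R* ≈ 81.9, C* ≈ 26.6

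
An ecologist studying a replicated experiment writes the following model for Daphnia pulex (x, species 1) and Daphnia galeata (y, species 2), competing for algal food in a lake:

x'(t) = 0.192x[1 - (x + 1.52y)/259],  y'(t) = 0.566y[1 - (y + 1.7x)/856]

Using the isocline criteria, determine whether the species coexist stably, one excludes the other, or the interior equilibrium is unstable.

species 2 excludes species 1

Compare the nullcline intercepts: K1/α12 = 259/1.52 = 170 < K2 = 856; K2/α21 = 856/1.7 = 504 > K1 = 259.
Since the inequalities point opposite ways, species 2 can invade but species 1 cannot.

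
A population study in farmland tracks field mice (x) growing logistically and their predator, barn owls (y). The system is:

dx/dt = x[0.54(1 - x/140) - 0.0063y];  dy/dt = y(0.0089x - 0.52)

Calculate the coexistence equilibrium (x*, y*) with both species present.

From dy/dt = 0 with y > 0: 0.0089x* = 0.52, so x* = 58.4.
Substitute into dx/dt = 0: 0.54(1 - 58.4/140) = 0.0063y*.
The bracket is 0.583, giving y* = 0.315/0.0063 = 49.9.

x* ≈ 58.4, y* ≈ 49.9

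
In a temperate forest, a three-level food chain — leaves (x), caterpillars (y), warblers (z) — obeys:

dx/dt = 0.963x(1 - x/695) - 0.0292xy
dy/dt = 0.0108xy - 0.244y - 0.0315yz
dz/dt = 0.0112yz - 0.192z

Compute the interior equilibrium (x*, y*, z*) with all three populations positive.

x* ≈ 334, y* ≈ 17.1, z* ≈ 107

From dz/dt = 0: 0.0112y* = 0.192, so y* = 17.1.
From dx/dt = 0: 0.963(1 - x*/695) = 0.0292·17.1, giving x* = 695·(1 - 0.52) = 334.
From dy/dt = 0: 0.0108·334 - 0.244 = 0.0315z*, so z* = 3.36/0.0315 = 107.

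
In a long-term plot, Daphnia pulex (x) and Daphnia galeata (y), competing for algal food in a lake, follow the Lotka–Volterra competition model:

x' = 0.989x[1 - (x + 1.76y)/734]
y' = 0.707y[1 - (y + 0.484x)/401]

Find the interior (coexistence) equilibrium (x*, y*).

x* ≈ 191, y* ≈ 309

Setting both brackets to zero gives the nullclines x + 1.76y = 734 and 0.484x + y = 401.
Substituting y = 401 - 0.484x into the first: x(1 - 1.76·0.484) = 734 - 1.76·401.
So x* = 28.2/0.148 = 191, and then y* = 401 - 0.484·191 = 309.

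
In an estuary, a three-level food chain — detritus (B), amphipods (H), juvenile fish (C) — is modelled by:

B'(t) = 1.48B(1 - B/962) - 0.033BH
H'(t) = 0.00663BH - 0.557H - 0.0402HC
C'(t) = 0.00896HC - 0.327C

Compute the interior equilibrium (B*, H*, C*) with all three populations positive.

B* ≈ 179, H* ≈ 36.5, C* ≈ 15.7

From dC/dt = 0: 0.00896H* = 0.327, so H* = 36.5.
From dB/dt = 0: 1.48(1 - B*/962) = 0.033·36.5, giving B* = 962·(1 - 0.814) = 179.
From dH/dt = 0: 0.00663·179 - 0.557 = 0.0402C*, so C* = 0.631/0.0402 = 15.7.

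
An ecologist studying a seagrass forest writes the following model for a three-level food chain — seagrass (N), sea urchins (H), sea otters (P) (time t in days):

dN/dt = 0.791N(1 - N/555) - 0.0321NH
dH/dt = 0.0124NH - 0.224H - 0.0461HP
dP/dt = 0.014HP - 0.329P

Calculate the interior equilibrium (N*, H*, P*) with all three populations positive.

N* ≈ 25.7, H* ≈ 23.5, P* ≈ 2.06

From dP/dt = 0: 0.014H* = 0.329, so H* = 23.5.
From dN/dt = 0: 0.791(1 - N*/555) = 0.0321·23.5, giving N* = 555·(1 - 0.954) = 25.7.
From dH/dt = 0: 0.0124·25.7 - 0.224 = 0.0461P*, so P* = 0.0949/0.0461 = 2.06.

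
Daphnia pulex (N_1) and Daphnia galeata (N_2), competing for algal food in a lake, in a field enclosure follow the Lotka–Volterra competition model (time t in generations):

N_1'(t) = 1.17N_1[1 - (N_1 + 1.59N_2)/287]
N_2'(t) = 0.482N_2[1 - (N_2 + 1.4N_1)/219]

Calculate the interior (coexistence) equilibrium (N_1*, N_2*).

N_1* ≈ 49.9, N_2* ≈ 149

Setting both brackets to zero gives the nullclines N_1 + 1.59N_2 = 287 and 1.4N_1 + N_2 = 219.
Substituting N_2 = 219 - 1.4N_1 into the first: N_1(1 - 1.59·1.4) = 287 - 1.59·219.
So N_1* = -61.2/-1.23 = 49.9, and then N_2* = 219 - 1.4·49.9 = 149.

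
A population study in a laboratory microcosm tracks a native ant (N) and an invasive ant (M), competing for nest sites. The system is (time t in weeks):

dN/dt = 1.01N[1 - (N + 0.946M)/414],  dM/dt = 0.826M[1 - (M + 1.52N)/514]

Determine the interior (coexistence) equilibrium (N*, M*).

N* ≈ 165, M* ≈ 263

Setting both brackets to zero gives the nullclines N + 0.946M = 414 and 1.52N + M = 514.
Substituting M = 514 - 1.52N into the first: N(1 - 0.946·1.52) = 414 - 0.946·514.
So N* = -72.2/-0.438 = 165, and then M* = 514 - 1.52·165 = 263.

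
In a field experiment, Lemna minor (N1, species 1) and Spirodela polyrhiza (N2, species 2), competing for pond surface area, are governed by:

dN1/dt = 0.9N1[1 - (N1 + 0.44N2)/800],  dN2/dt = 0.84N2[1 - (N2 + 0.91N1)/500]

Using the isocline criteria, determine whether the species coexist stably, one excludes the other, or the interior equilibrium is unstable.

species 1 excludes species 2

Compare the nullcline intercepts: K1/α12 = 800/0.44 = 1820 > K2 = 500; K2/α21 = 500/0.91 = 549 < K1 = 800.
Since the inequalities point opposite ways, species 1 can invade but species 2 cannot.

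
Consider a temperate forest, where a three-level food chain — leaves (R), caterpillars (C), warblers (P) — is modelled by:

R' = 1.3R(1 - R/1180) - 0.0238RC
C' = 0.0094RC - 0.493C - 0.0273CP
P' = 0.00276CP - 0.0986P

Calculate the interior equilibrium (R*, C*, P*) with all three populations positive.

From dP/dt = 0: 0.00276C* = 0.0986, so C* = 35.7.
From dR/dt = 0: 1.3(1 - R*/1180) = 0.0238·35.7, giving R* = 1180·(1 - 0.654) = 408.
From dC/dt = 0: 0.0094·408 - 0.493 = 0.0273P*, so P* = 3.34/0.0273 = 123.

R* ≈ 408, C* ≈ 35.7, P* ≈ 123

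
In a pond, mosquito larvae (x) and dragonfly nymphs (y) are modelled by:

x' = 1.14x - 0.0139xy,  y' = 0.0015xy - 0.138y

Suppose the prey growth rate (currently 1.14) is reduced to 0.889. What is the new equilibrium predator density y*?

At the interior fixed point, setting dx/dt = 0 with x > 0 fixes y* = (prey growth rate)/(xy coefficient) — independent of the other coefficients.
With the change, y* = 0.889/0.0139 = 64; it falls from 82.

y* ≈ 64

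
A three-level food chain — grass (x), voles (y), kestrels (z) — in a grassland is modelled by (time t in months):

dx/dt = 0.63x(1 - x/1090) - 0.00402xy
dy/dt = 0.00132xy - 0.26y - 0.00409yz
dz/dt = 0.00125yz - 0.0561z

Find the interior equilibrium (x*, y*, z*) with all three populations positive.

x* ≈ 778, y* ≈ 44.9, z* ≈ 187

From dz/dt = 0: 0.00125y* = 0.0561, so y* = 44.9.
From dx/dt = 0: 0.63(1 - x*/1090) = 0.00402·44.9, giving x* = 1090·(1 - 0.286) = 778.
From dy/dt = 0: 0.00132·778 - 0.26 = 0.00409z*, so z* = 0.767/0.00409 = 187.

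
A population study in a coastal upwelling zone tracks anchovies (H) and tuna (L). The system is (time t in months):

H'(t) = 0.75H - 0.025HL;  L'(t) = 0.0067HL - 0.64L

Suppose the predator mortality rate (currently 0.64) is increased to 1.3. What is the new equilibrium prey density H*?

H* ≈ 194

At the interior fixed point, setting dL/dt = 0 with L > 0 fixes H* = (predator death rate)/(HL coefficient) — independent of the other coefficients.
With the change, H* = 1.3/0.0067 = 194; it rises from 95.5.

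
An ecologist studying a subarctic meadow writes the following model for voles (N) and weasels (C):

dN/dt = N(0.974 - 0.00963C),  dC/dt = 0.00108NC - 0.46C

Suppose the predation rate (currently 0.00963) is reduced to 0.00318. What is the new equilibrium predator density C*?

At the interior fixed point, setting dN/dt = 0 with N > 0 fixes C* = (prey growth rate)/(NC coefficient) — independent of the other coefficients.
With the change, C* = 0.974/0.00318 = 306; it rises from 101.

C* ≈ 306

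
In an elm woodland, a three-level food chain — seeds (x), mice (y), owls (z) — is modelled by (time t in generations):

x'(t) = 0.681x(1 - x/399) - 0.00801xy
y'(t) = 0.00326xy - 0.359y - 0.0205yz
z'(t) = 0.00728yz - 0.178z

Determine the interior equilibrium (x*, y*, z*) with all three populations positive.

From dz/dt = 0: 0.00728y* = 0.178, so y* = 24.5.
From dx/dt = 0: 0.681(1 - x*/399) = 0.00801·24.5, giving x* = 399·(1 - 0.288) = 284.
From dy/dt = 0: 0.00326·284 - 0.359 = 0.0205z*, so z* = 0.568/0.0205 = 27.7.

x* ≈ 284, y* ≈ 24.5, z* ≈ 27.7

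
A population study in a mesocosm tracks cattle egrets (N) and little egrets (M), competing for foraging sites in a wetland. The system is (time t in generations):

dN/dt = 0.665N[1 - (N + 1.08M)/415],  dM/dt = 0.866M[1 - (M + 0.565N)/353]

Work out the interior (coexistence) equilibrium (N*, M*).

N* ≈ 86.6, M* ≈ 304

Setting both brackets to zero gives the nullclines N + 1.08M = 415 and 0.565N + M = 353.
Substituting M = 353 - 0.565N into the first: N(1 - 1.08·0.565) = 415 - 1.08·353.
So N* = 33.8/0.39 = 86.6, and then M* = 353 - 0.565·86.6 = 304.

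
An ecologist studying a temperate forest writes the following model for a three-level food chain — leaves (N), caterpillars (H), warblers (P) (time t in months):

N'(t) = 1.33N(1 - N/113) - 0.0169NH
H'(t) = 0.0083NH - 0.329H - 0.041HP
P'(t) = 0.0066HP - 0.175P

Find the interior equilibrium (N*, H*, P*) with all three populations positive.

From dP/dt = 0: 0.0066H* = 0.175, so H* = 26.5.
From dN/dt = 0: 1.33(1 - N*/113) = 0.0169·26.5, giving N* = 113·(1 - 0.337) = 74.9.
From dH/dt = 0: 0.0083·74.9 - 0.329 = 0.041P*, so P* = 0.293/0.041 = 7.14.

N* ≈ 74.9, H* ≈ 26.5, P* ≈ 7.14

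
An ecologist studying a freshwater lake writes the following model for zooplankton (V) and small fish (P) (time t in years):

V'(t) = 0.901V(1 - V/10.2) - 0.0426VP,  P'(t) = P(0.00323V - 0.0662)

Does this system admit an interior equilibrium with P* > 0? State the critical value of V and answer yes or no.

The predator equation gives dP/dt > 0 only when V > 0.0662/0.00323 = 20.5.
Without the predator, V → K = 10.2. Since 10.2 < 20.5, the predator cannot invade.

Threshold V = 20.5; K < 20.5, so no, the predator goes extinct.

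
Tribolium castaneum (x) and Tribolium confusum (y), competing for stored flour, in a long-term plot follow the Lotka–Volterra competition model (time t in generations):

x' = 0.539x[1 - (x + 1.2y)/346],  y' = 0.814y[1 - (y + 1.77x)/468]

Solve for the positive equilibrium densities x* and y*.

x* ≈ 192, y* ≈ 128

Setting both brackets to zero gives the nullclines x + 1.2y = 346 and 1.77x + y = 468.
Substituting y = 468 - 1.77x into the first: x(1 - 1.2·1.77) = 346 - 1.2·468.
So x* = -216/-1.12 = 192, and then y* = 468 - 1.77·192 = 128.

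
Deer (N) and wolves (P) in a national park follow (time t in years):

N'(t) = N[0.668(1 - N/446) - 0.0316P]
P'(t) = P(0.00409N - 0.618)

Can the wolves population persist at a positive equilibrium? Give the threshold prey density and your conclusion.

Threshold N = 151; K > 151, so yes, the predator persists.

The predator equation gives dP/dt > 0 only when N > 0.618/0.00409 = 151.
Without the predator, N → K = 446. Since 446 > 151, the predator can invade and persist.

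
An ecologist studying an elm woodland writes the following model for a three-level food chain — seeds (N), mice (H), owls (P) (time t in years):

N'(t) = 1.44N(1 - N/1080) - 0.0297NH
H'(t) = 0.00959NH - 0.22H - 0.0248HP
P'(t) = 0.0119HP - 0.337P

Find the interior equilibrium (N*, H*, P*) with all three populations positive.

From dP/dt = 0: 0.0119H* = 0.337, so H* = 28.3.
From dN/dt = 0: 1.44(1 - N*/1080) = 0.0297·28.3, giving N* = 1080·(1 - 0.584) = 449.
From dH/dt = 0: 0.00959·449 - 0.22 = 0.0248P*, so P* = 4.09/0.0248 = 165.

N* ≈ 449, H* ≈ 28.3, P* ≈ 165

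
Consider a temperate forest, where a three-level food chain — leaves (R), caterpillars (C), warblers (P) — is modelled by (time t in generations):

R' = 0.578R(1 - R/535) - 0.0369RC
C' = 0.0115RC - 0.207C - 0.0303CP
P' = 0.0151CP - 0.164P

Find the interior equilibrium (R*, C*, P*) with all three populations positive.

R* ≈ 164, C* ≈ 10.9, P* ≈ 55.4

From dP/dt = 0: 0.0151C* = 0.164, so C* = 10.9.
From dR/dt = 0: 0.578(1 - R*/535) = 0.0369·10.9, giving R* = 535·(1 - 0.693) = 164.
From dC/dt = 0: 0.0115·164 - 0.207 = 0.0303P*, so P* = 1.68/0.0303 = 55.4.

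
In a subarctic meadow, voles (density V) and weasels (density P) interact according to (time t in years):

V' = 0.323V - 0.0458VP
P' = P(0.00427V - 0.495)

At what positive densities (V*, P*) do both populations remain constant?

Set dP/dt = 0 with P > 0: 0.00427V - 0.495 = 0, so V* = 0.495/0.00427 = 116.
Set dV/dt = 0 with V > 0: 0.323 - 0.0458P = 0, so P* = 0.323/0.0458 = 7.05.

V* ≈ 116, P* ≈ 7.05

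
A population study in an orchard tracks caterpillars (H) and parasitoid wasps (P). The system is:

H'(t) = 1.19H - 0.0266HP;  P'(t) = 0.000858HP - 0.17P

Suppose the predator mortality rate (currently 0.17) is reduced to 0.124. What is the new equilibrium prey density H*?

H* ≈ 145

At the interior fixed point, setting dP/dt = 0 with P > 0 fixes H* = (predator death rate)/(HP coefficient) — independent of the other coefficients.
With the change, H* = 0.124/0.000858 = 145; it falls from 198.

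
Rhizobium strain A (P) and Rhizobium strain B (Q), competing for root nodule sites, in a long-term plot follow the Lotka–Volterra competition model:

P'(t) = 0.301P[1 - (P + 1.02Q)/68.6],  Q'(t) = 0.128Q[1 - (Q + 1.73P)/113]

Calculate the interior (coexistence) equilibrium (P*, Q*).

Setting both brackets to zero gives the nullclines P + 1.02Q = 68.6 and 1.73P + Q = 113.
Substituting Q = 113 - 1.73P into the first: P(1 - 1.02·1.73) = 68.6 - 1.02·113.
So P* = -46.7/-0.765 = 61, and then Q* = 113 - 1.73·61 = 7.43.

P* ≈ 61, Q* ≈ 7.43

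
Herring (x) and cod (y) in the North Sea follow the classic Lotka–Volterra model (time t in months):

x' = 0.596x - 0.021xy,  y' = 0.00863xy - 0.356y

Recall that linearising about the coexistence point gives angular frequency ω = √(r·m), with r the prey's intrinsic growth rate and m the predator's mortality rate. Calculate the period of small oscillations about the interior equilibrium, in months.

Here r = 0.596 and m = 0.356, so r·m = 0.212.
ω = √0.212 = 0.461 per month, hence T = 2π/ω ≈ 13.6 months.

T ≈ 13.6 months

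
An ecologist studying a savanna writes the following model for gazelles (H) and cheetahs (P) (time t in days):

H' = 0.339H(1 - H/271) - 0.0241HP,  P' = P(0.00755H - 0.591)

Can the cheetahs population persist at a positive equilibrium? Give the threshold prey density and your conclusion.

Threshold H = 78.3; K > 78.3, so yes, the predator persists.

The predator equation gives dP/dt > 0 only when H > 0.591/0.00755 = 78.3.
Without the predator, H → K = 271. Since 271 > 78.3, the predator can invade and persist.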